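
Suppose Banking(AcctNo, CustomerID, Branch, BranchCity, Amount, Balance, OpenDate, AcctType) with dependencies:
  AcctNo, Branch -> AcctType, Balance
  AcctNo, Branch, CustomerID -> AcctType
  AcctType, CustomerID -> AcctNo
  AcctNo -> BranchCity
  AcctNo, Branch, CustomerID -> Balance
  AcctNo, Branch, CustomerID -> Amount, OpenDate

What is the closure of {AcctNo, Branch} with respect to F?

Start with {AcctNo, Branch}.
AcctNo, Branch -> AcctType, Balance applies; add {AcctType, Balance} → now {AcctNo, AcctType, Balance, Branch}.
AcctNo -> BranchCity applies; add {BranchCity} → now {AcctNo, AcctType, Balance, Branch, BranchCity}.
No further FD applies.

{AcctNo, AcctType, Balance, Branch, BranchCity}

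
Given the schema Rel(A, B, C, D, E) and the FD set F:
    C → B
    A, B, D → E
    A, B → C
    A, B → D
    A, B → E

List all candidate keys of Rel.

Attributes never on any right-hand side: {A} — every candidate key must contain it.
{A, B} is a candidate key since {A, B}⁺ = {A, B, C, D, E} covers every attribute.
{A, C} is a candidate key since {A, C}⁺ = {A, B, C, D, E} covers every attribute.
Any other superkey properly contains one of these, so there are no further candidate keys.

{A, B}, {A, C}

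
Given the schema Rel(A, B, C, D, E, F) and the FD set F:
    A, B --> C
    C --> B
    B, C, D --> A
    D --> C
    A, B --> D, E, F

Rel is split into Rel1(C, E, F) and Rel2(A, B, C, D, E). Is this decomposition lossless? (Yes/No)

The shared attributes are {C, E} and {C, E}⁺ = {B, C, E}.
Neither Rel1 nor Rel2 is contained in that closure, so the decomposition is lossy.

No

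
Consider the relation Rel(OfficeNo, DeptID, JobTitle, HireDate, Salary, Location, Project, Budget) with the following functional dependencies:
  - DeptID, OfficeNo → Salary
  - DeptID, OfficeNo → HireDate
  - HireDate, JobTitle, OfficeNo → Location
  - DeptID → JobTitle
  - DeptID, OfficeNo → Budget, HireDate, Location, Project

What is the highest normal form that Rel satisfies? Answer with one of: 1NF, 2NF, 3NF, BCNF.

Candidate key: {DeptID, OfficeNo}. Prime attributes: {DeptID, OfficeNo}.
HireDate, JobTitle, OfficeNo → Location breaks BCNF: {HireDate, JobTitle, OfficeNo}⁺ = {HireDate, JobTitle, Location, OfficeNo}, so {HireDate, JobTitle, OfficeNo} is not a superkey.
Because {Location} is non-prime and the left side of HireDate, JobTitle, OfficeNo → Location is not a superkey, the relation is not in 3NF.
The proper key subset {DeptID} of {DeptID, OfficeNo} determines non-prime {JobTitle}, so the relation is not even in 2NF.

1NF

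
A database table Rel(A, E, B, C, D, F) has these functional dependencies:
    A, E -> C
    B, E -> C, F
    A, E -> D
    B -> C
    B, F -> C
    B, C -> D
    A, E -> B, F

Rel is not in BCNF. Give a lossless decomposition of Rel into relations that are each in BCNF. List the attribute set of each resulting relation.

Candidate key of the original relation: {A, E}.
Within {A, B, C, D, E, F}: {B, E}⁺ ∩ {A, B, C, D, E, F} = {B, C, D, E, F}, not the whole set, so B, E -> C, D, F violates BCNF; decompose into {B, C, D, E, F} and {A, B, E}.
Within {B, C, D, E, F}: {B}⁺ ∩ {B, C, D, E, F} = {B, C, D}, not the whole set, so B -> C, D violates BCNF; decompose into {B, C, D} and {B, E, F}.
{B, C, D} has no BCNF violation.
{B, E, F} has no BCNF violation.
{A, B, E} has no BCNF violation.

{A, B, E}; {B, C, D}; {B, E, F}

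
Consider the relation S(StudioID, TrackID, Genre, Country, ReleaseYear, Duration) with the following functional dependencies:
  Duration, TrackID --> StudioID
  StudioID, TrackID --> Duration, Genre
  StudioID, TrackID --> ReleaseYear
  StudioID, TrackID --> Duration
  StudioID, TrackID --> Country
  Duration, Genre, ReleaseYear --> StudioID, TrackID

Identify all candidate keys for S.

{Duration, Genre, ReleaseYear}, {Duration, TrackID}, {StudioID, TrackID}

Closure of {Duration, TrackID} is {Country, Duration, Genre, ReleaseYear, StudioID, TrackID}, the whole schema; {Duration, TrackID} is a candidate key.
Closure of {StudioID, TrackID} is {Country, Duration, Genre, ReleaseYear, StudioID, TrackID}, the whole schema; {StudioID, TrackID} is a candidate key.
Closure of {Duration, Genre, ReleaseYear} is {Country, Duration, Genre, ReleaseYear, StudioID, TrackID}, the whole schema; {Duration, Genre, ReleaseYear} is a candidate key.
No proper subset of any of these is a key, and no other minimal superkey exists.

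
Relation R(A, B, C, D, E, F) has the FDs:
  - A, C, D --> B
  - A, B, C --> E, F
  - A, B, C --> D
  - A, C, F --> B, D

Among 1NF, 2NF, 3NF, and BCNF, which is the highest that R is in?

BCNF

Candidate keys: {A, B, C}, {A, C, D}, {A, C, F}. Prime attributes: {A, B, C, D, F}.
Each dependency's left side is a superkey — BCNF holds.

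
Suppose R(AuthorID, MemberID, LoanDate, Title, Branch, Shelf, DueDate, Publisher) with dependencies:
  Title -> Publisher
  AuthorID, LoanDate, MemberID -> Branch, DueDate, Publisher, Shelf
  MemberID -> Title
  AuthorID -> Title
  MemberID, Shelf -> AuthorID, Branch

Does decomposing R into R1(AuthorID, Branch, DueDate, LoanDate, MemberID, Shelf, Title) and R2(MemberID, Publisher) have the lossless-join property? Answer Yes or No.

The shared attributes are {MemberID} and {MemberID}⁺ = {MemberID, Publisher, Title}.
Since R2 ⊆ {MemberID, Publisher, Title}, the intersection is a superkey of R2; the decomposition is lossless.

Yes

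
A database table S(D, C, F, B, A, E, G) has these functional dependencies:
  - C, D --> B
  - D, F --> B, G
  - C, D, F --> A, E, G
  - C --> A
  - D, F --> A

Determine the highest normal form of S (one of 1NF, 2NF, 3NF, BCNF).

Candidate key: {C, D, F}. Prime attributes: {C, D, F}.
C, D --> B: {C, D}⁺ = {A, B, C, D}, which is not all of the attributes, so the left side is not a superkey — BCNF is violated.
C, D --> B determines the non-prime attribute {B} from a non-superkey — 3NF is violated.
The proper key subset {C} of {C, D, F} determines non-prime {A}, so the relation is not even in 2NF.

1NF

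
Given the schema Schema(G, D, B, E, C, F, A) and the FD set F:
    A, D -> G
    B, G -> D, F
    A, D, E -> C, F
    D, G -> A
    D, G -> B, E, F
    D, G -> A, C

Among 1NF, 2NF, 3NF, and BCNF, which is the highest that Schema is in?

BCNF

Candidate keys: {A, D}, {B, G}, {D, G}. Prime attributes: {A, B, D, G}.
Each dependency's left side is a superkey — BCNF holds.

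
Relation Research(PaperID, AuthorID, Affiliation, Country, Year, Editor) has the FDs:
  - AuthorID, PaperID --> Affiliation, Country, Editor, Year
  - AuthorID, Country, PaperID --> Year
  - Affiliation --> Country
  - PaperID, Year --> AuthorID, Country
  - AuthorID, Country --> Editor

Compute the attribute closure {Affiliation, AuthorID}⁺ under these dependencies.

Start with {Affiliation, AuthorID}.
Affiliation --> Country applies; add {Country} → now {Affiliation, AuthorID, Country}.
AuthorID, Country --> Editor applies; add {Editor} → now {Affiliation, AuthorID, Country, Editor}.
No further FD applies.

{Affiliation, AuthorID, Country, Editor}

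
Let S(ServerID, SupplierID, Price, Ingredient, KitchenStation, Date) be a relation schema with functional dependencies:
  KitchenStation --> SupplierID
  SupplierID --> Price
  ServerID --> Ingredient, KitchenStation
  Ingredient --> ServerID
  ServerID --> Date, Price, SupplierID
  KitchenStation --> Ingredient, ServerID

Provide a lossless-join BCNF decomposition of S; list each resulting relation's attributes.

{Date, Ingredient, KitchenStation, ServerID, SupplierID}; {Price, SupplierID}

Candidate keys of the original relation: {Ingredient}, {KitchenStation}, {ServerID}.
Within {Date, Ingredient, KitchenStation, Price, ServerID, SupplierID}: {SupplierID}⁺ ∩ {Date, Ingredient, KitchenStation, Price, ServerID, SupplierID} = {Price, SupplierID}, not the whole set, so SupplierID --> Price violates BCNF; decompose into {Price, SupplierID} and {Date, Ingredient, KitchenStation, ServerID, SupplierID}.
{Price, SupplierID}: every determinant is a superkey — BCNF.
{Date, Ingredient, KitchenStation, ServerID, SupplierID}: every determinant is a superkey — BCNF.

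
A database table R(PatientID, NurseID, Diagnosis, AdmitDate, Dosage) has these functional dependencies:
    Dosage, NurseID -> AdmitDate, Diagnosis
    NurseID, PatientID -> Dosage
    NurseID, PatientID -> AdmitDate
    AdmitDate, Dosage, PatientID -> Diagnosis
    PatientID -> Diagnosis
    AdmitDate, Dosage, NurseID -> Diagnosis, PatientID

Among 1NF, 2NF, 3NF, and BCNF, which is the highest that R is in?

Candidate keys: {Dosage, NurseID}, {NurseID, PatientID}. Prime attributes: {Dosage, NurseID, PatientID}.
For AdmitDate, Dosage, PatientID -> Diagnosis we have {AdmitDate, Dosage, PatientID}⁺ = {AdmitDate, Diagnosis, Dosage, PatientID}; {AdmitDate, Dosage, PatientID} is not a superkey, so BCNF fails.
AdmitDate, Dosage, PatientID -> Diagnosis determines the non-prime attribute {Diagnosis} from a non-superkey — 3NF is violated.
Since {PatientID} ⊂ {NurseID, PatientID} and {PatientID}⁺ ⊇ {Diagnosis} with {Diagnosis} non-prime, there is a partial dependency; 2NF fails.

1NF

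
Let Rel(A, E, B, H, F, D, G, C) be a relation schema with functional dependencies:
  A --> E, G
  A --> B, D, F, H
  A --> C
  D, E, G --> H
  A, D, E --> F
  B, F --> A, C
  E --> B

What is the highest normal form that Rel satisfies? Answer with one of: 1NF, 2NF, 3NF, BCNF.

2NF

Candidate keys: {A}, {B, F}, {E, F}. Prime attributes: {A, B, E, F}.
For D, E, G --> H we have {D, E, G}⁺ = {B, D, E, G, H}; {D, E, G} is not a superkey, so BCNF fails.
D, E, G --> H determines the non-prime attribute {H} from a non-superkey — 3NF is violated.
Checking every proper subset of each key, none determines a non-prime attribute — 2NF is satisfied.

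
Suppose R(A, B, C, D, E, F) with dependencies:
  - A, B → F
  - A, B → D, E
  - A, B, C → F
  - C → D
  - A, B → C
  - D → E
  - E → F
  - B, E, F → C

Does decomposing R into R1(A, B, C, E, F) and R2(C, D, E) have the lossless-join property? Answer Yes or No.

R1 ∩ R2 = {C, E}; its closure under F is {C, D, E, F}.
R2 is contained in that closure, so R1 ∩ R2 → R2 holds and the join is lossless.

Yes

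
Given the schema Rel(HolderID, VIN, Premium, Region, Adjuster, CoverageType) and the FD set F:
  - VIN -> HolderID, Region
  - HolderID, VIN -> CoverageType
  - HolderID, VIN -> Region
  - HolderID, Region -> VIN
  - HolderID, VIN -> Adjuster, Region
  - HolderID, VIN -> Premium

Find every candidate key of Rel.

{HolderID, Region}, {VIN}

{VIN}⁺ = {Adjuster, CoverageType, HolderID, Premium, Region, VIN} — all of the relation — so {VIN} is a candidate key.
{HolderID, Region}⁺ = {Adjuster, CoverageType, HolderID, Premium, Region, VIN} — all of the relation — so {HolderID, Region} is a candidate key.
No proper subset of any of these is a key, and no other minimal superkey exists.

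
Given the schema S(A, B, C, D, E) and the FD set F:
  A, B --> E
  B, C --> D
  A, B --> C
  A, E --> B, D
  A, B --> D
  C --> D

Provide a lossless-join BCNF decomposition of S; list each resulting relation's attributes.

{A, B, C, E}; {C, D}

Candidate keys of the original relation: {A, B}, {A, E}.
In {A, B, C, D, E}, {B, C} is not a superkey ({B, C}⁺ restricted to this set is {B, C, D}), so split on B, C --> D into {B, C, D} and {A, B, C, E}.
In {B, C, D}, {C} is not a superkey ({C}⁺ restricted to this set is {C, D}), so split on C --> D into {C, D} and {B, C}.
{C, D} is in BCNF.
{B, C} is in BCNF.
{A, B, C, E} is in BCNF.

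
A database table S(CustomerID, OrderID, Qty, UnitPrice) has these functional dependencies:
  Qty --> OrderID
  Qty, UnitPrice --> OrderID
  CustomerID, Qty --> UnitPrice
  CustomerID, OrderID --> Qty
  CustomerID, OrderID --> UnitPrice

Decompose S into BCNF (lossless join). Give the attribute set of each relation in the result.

Candidate keys of the original relation: {CustomerID, OrderID}, {CustomerID, Qty}.
In {CustomerID, OrderID, Qty, UnitPrice}, {Qty} is not a superkey ({Qty}⁺ restricted to this set is {OrderID, Qty}), so split on Qty --> OrderID into {OrderID, Qty} and {CustomerID, Qty, UnitPrice}.
{OrderID, Qty} has no BCNF violation.
{CustomerID, Qty, UnitPrice} has no BCNF violation.

{CustomerID, Qty, UnitPrice}; {OrderID, Qty}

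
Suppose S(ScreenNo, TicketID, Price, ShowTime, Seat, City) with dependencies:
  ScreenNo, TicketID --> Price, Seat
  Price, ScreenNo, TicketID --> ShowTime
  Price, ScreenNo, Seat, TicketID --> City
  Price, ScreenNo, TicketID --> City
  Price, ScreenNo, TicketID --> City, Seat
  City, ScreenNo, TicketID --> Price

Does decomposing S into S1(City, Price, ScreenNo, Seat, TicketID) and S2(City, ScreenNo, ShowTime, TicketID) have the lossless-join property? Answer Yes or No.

Common attributes: {City, ScreenNo, TicketID}; their closure is {City, Price, ScreenNo, Seat, ShowTime, TicketID}.
S1 is contained in that closure, so S1 ∩ S2 --> S1 holds and the join is lossless.

Yes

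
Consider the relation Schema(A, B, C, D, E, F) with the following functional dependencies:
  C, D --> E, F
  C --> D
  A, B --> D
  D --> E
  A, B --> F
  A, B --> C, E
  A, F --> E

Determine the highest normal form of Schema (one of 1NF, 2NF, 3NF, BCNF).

Candidate key: {A, B}. Prime attributes: {A, B}.
C, D --> E, F: {C, D}⁺ = {C, D, E, F}, which is not all of the attributes, so the left side is not a superkey — BCNF is violated.
C, D --> E, F has non-prime {E, F} on the right and a non-superkey on the left, so 3NF fails.
No proper subset of a key has a non-prime attribute in its closure, so there is no partial dependency; 2NF holds.

2NF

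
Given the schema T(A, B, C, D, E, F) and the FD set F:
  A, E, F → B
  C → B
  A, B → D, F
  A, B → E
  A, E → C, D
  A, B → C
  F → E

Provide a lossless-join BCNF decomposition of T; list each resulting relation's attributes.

{A, C, D, F}; {B, C}; {E, F}

Candidate keys of the original relation: {A, B}, {A, C}, {A, E}, {A, F}.
In {A, B, C, D, E, F}, {C} is not a superkey ({C}⁺ restricted to this set is {B, C}), so split on C → B into {B, C} and {A, C, D, E, F}.
{B, C} has no BCNF violation.
In {A, C, D, E, F}, {F} is not a superkey ({F}⁺ restricted to this set is {E, F}), so split on F → E into {E, F} and {A, C, D, F}.
{E, F} has no BCNF violation.
{A, C, D, F} has no BCNF violation.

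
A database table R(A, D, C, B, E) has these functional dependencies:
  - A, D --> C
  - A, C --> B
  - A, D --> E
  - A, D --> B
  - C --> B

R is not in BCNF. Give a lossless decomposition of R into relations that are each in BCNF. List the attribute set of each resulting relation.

{A, C, D, E}; {B, C}

Candidate key of the original relation: {A, D}.
Within {A, B, C, D, E}: {A, C}⁺ ∩ {A, B, C, D, E} = {A, B, C}, not the whole set, so A, C --> B violates BCNF; decompose into {A, B, C} and {A, C, D, E}.
Within {A, B, C}: {C}⁺ ∩ {A, B, C} = {B, C}, not the whole set, so C --> B violates BCNF; decompose into {B, C} and {A, C}.
{B, C} has no BCNF violation.
{A, C} has no BCNF violation.
{A, C, D, E} has no BCNF violation.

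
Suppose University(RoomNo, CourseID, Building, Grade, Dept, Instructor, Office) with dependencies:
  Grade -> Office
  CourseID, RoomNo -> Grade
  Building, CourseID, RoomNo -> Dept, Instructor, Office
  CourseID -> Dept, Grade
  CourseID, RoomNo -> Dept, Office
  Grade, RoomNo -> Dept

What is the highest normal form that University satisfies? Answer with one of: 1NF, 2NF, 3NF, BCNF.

Candidate key: {Building, CourseID, RoomNo}. Prime attributes: {Building, CourseID, RoomNo}.
Grade -> Office: {Grade}⁺ = {Grade, Office}, which is not all of the attributes, so the left side is not a superkey — BCNF is violated.
Grade -> Office determines the non-prime attribute {Office} from a non-superkey — 3NF is violated.
{CourseID} is a proper subset of the key {Building, CourseID, RoomNo}, and {CourseID}⁺ contains the non-prime attributes {Dept, Grade, Office} — a partial dependency, so 2NF is violated.

1NF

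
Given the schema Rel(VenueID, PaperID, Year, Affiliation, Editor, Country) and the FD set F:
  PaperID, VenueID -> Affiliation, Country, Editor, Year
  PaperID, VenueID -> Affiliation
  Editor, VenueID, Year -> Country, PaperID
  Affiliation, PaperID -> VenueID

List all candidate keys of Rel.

Closure of {Affiliation, PaperID} is {Affiliation, Country, Editor, PaperID, VenueID, Year}, the whole schema; {Affiliation, PaperID} is a candidate key.
Closure of {PaperID, VenueID} is {Affiliation, Country, Editor, PaperID, VenueID, Year}, the whole schema; {PaperID, VenueID} is a candidate key.
Closure of {Editor, VenueID, Year} is {Affiliation, Country, Editor, PaperID, VenueID, Year}, the whole schema; {Editor, VenueID, Year} is a candidate key.
These are minimal and exhaustive — every other superkey contains one of them.

{Affiliation, PaperID}, {Editor, VenueID, Year}, {PaperID, VenueID}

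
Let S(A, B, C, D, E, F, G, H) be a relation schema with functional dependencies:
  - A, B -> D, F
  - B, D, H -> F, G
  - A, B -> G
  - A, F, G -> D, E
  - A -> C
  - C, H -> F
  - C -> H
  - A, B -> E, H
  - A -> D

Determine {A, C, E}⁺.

Start with {A, C, E}.
C -> H applies; add {H} → now {A, C, E, H}.
A -> D applies; add {D} → now {A, C, D, E, H}.
C, H -> F applies; add {F} → now {A, C, D, E, F, H}.
No further FD applies.

{A, C, D, E, F, H}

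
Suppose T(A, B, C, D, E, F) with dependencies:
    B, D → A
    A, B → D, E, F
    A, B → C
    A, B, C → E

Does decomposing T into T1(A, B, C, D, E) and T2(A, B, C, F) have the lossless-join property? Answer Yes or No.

Yes

T1 ∩ T2 = {A, B, C}; its closure under F is {A, B, C, D, E, F}.
T1 is contained in that closure, so T1 ∩ T2 → T1 holds and the join is lossless.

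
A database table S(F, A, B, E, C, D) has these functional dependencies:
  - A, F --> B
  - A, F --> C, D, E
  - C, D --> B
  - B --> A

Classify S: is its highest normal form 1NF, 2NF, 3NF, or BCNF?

Candidate keys: {A, F}, {B, F}, {C, D, F}. Prime attributes: {A, B, C, D, F}.
For C, D --> B we have {C, D}⁺ = {A, B, C, D}; {C, D} is not a superkey, so BCNF fails.
Its right-hand attributes {B} are all prime, as are those of every other non-superkey FD — the relation is in 3NF.

3NF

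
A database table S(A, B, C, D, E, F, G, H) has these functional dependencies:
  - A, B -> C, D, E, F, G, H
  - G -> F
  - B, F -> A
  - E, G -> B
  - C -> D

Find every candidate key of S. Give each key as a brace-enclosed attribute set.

{A, B} is a candidate key since {A, B}⁺ = {A, B, C, D, E, F, G, H} covers every attribute.
{B, F} is a candidate key since {B, F}⁺ = {A, B, C, D, E, F, G, H} covers every attribute.
{B, G} is a candidate key since {B, G}⁺ = {A, B, C, D, E, F, G, H} covers every attribute.
{E, G} is a candidate key since {E, G}⁺ = {A, B, C, D, E, F, G, H} covers every attribute.
Any other superkey properly contains one of these, so there are no further candidate keys.

{A, B}, {B, F}, {B, G}, {E, G}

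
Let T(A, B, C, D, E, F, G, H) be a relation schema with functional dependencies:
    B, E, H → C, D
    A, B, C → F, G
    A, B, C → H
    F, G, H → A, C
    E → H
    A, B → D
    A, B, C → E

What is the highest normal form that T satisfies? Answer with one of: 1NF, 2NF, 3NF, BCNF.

1NF

Candidate keys: {A, B, C}, {A, B, E}, {B, E, F, G}, {B, F, G, H}. Prime attributes: {A, B, C, E, F, G, H}.
B, E, H → C, D breaks BCNF: {B, E, H}⁺ = {B, C, D, E, H}, so {B, E, H} is not a superkey.
B, E, H → C, D determines the non-prime attribute {D} from a non-superkey — 3NF is violated.
Since {A, B} ⊂ {A, B, C} and {A, B}⁺ ⊇ {D} with {D} non-prime, there is a partial dependency; 2NF fails.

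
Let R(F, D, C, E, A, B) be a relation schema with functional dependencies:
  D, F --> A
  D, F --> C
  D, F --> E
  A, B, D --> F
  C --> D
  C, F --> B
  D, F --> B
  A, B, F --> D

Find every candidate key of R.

{C, F}⁺ = {A, B, C, D, E, F} — all of the relation — so {C, F} is a candidate key.
{D, F}⁺ = {A, B, C, D, E, F} — all of the relation — so {D, F} is a candidate key.
{A, B, C}⁺ = {A, B, C, D, E, F} — all of the relation — so {A, B, C} is a candidate key.
{A, B, D}⁺ = {A, B, C, D, E, F} — all of the relation — so {A, B, D} is a candidate key.
{A, B, F}⁺ = {A, B, C, D, E, F} — all of the relation — so {A, B, F} is a candidate key.
Any other superkey properly contains one of these, so there are no further candidate keys.

{A, B, C}, {A, B, D}, {A, B, F}, {C, F}, {D, F}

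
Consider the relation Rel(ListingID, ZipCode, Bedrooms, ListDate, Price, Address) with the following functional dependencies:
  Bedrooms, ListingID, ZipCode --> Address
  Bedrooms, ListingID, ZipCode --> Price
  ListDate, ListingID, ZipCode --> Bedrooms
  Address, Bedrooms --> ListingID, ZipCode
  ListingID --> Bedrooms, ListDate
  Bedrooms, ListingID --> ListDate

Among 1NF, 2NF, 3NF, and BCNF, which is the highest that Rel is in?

1NF

Candidate keys: {Address, Bedrooms}, {Address, ListingID}, {ListingID, ZipCode}. Prime attributes: {Address, Bedrooms, ListingID, ZipCode}.
ListingID --> Bedrooms, ListDate: {ListingID}⁺ = {Bedrooms, ListDate, ListingID}, which is not all of the attributes, so the left side is not a superkey — BCNF is violated.
ListingID --> Bedrooms, ListDate determines the non-prime attribute {ListDate} from a non-superkey — 3NF is violated.
Since {ListingID} ⊂ {Address, ListingID} and {ListingID}⁺ ⊇ {ListDate} with {ListDate} non-prime, there is a partial dependency; 2NF fails.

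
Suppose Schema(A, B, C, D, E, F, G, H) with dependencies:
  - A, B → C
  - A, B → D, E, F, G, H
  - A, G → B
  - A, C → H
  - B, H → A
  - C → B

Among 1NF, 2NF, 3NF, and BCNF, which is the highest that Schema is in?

3NF

Candidate keys: {A, B}, {A, C}, {A, G}, {B, H}, {C, H}. Prime attributes: {A, B, C, G, H}.
C → B breaks BCNF: {C}⁺ = {B, C}, so {C} is not a superkey.
But every attribute on its right side ({B}) is prime, and the same holds for every other non-superkey FD, so 3NF still holds.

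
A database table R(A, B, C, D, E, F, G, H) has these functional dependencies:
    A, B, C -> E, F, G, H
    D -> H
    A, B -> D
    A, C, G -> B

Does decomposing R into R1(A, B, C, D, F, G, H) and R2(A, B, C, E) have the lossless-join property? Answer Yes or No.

R1 ∩ R2 = {A, B, C}; its closure under F is {A, B, C, D, E, F, G, H}.
R1 is contained in that closure, so R1 ∩ R2 -> R1 holds and the join is lossless.

Yes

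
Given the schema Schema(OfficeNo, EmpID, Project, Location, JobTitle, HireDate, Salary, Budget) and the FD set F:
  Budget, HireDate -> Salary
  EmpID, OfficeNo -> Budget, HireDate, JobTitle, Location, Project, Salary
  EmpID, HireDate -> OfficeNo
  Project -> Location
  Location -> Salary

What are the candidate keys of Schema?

{EmpID, HireDate}, {EmpID, OfficeNo}

No FD produces {EmpID}, so it must be in every candidate key.
Closure of {EmpID, HireDate} is {Budget, EmpID, HireDate, JobTitle, Location, OfficeNo, Project, Salary}, the whole schema; {EmpID, HireDate} is a candidate key.
Closure of {EmpID, OfficeNo} is {Budget, EmpID, HireDate, JobTitle, Location, OfficeNo, Project, Salary}, the whole schema; {EmpID, OfficeNo} is a candidate key.
These are minimal and exhaustive — every other superkey contains one of them.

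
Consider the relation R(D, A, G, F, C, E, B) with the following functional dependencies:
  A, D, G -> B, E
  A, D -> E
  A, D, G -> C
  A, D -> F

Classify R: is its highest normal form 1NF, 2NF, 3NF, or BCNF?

1NF

Candidate key: {A, D, G}. Prime attributes: {A, D, G}.
A, D -> E: {A, D}⁺ = {A, D, E, F}, which is not all of the attributes, so the left side is not a superkey — BCNF is violated.
A, D -> E determines the non-prime attribute {E} from a non-superkey — 3NF is violated.
{A, D} is a proper subset of the key {A, D, G}, and {A, D}⁺ contains the non-prime attributes {E, F} — a partial dependency, so 2NF is violated.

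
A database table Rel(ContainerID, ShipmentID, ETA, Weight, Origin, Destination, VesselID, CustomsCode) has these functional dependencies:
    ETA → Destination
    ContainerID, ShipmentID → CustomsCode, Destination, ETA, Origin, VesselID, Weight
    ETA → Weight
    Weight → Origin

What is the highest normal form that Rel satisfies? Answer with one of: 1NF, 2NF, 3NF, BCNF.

Candidate key: {ContainerID, ShipmentID}. Prime attributes: {ContainerID, ShipmentID}.
ETA → Destination breaks BCNF: {ETA}⁺ = {Destination, ETA, Origin, Weight}, so {ETA} is not a superkey.
Because {Destination} is non-prime and the left side of ETA → Destination is not a superkey, the relation is not in 3NF.
No proper subset of a key has a non-prime attribute in its closure, so there is no partial dependency; 2NF holds.

2NF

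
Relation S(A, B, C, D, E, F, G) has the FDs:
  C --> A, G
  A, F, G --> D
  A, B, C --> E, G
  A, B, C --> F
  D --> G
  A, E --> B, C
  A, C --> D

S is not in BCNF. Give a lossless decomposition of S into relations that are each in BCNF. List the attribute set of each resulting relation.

Candidate keys of the original relation: {A, E}, {B, C}, {C, E}.
In {A, B, C, D, E, F, G}, {C} is not a superkey ({C}⁺ restricted to this set is {A, C, D, G}), so split on C --> A, D, G into {A, C, D, G} and {B, C, E, F}.
In {A, C, D, G}, {D} is not a superkey ({D}⁺ restricted to this set is {D, G}), so split on D --> G into {D, G} and {A, C, D}.
{D, G}: every determinant is a superkey — BCNF.
{A, C, D}: every determinant is a superkey — BCNF.
{B, C, E, F}: every determinant is a superkey — BCNF.

{A, C, D}; {B, C, E, F}; {D, G}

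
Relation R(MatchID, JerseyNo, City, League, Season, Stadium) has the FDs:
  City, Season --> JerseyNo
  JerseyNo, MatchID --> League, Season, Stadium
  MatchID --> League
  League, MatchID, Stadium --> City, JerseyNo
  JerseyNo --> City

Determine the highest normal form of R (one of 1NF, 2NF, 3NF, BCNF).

Candidate keys: {City, MatchID, Season}, {JerseyNo, MatchID}, {MatchID, Stadium}. Prime attributes: {City, JerseyNo, MatchID, Season, Stadium}.
City, Season --> JerseyNo breaks BCNF: {City, Season}⁺ = {City, JerseyNo, Season}, so {City, Season} is not a superkey.
Because {League} is non-prime and the left side of MatchID --> League is not a superkey, the relation is not in 3NF.
Since {MatchID} ⊂ {JerseyNo, MatchID} and {MatchID}⁺ ⊇ {League} with {League} non-prime, there is a partial dependency; 2NF fails.

1NF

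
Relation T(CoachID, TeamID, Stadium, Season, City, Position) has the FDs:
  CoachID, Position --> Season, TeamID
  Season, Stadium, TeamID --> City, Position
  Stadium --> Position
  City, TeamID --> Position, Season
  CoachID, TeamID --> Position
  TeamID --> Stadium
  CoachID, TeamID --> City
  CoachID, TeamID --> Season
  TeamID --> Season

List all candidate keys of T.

{CoachID} never appears on the right of any FD, so every key must include it.
{CoachID, Position}⁺ = {City, CoachID, Position, Season, Stadium, TeamID} — all of the relation — so {CoachID, Position} is a candidate key.
{CoachID, Stadium}⁺ = {City, CoachID, Position, Season, Stadium, TeamID} — all of the relation — so {CoachID, Stadium} is a candidate key.
{CoachID, TeamID}⁺ = {City, CoachID, Position, Season, Stadium, TeamID} — all of the relation — so {CoachID, TeamID} is a candidate key.
These are minimal and exhaustive — every other superkey contains one of them.

{CoachID, Position}, {CoachID, Stadium}, {CoachID, TeamID}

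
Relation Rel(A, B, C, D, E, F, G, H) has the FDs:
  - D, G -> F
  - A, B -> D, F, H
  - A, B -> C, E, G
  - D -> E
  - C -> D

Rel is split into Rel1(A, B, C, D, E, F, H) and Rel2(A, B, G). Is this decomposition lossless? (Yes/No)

Yes

Rel1 ∩ Rel2 = {A, B}; its closure under F is {A, B, C, D, E, F, G, H}.
This includes all of Rel1, so the common attributes are a superkey of Rel1 — the join is lossless.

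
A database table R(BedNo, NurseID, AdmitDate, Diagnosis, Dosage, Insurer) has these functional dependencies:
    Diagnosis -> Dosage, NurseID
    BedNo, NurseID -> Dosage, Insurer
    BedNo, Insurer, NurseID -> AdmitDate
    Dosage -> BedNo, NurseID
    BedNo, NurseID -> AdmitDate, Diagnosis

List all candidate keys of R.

{BedNo, NurseID}, {Diagnosis}, {Dosage}

Closure of {Diagnosis} is {AdmitDate, BedNo, Diagnosis, Dosage, Insurer, NurseID}, the whole schema; {Diagnosis} is a candidate key.
Closure of {Dosage} is {AdmitDate, BedNo, Diagnosis, Dosage, Insurer, NurseID}, the whole schema; {Dosage} is a candidate key.
Closure of {BedNo, NurseID} is {AdmitDate, BedNo, Diagnosis, Dosage, Insurer, NurseID}, the whole schema; {BedNo, NurseID} is a candidate key.
These are minimal and exhaustive — every other superkey contains one of them.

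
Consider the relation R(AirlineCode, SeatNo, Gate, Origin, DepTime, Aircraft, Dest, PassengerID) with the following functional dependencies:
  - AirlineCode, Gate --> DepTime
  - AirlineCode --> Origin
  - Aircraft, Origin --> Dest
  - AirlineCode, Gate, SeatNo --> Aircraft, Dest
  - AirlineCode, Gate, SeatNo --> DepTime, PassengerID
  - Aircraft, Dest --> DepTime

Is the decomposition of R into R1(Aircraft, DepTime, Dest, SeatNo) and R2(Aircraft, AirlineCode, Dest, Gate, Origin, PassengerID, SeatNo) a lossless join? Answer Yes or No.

Yes

The shared attributes are {Aircraft, Dest, SeatNo} and {Aircraft, Dest, SeatNo}⁺ = {Aircraft, DepTime, Dest, SeatNo}.
R1 is contained in that closure, so R1 ∩ R2 --> R1 holds and the join is lossless.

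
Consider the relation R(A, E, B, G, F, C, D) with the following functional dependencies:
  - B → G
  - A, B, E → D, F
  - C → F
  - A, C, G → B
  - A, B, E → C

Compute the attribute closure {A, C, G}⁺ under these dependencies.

{A, B, C, F, G}

Start with {A, C, G}.
C → F applies; add {F} → now {A, C, F, G}.
A, C, G → B applies; add {B} → now {A, B, C, F, G}.
No further FD applies.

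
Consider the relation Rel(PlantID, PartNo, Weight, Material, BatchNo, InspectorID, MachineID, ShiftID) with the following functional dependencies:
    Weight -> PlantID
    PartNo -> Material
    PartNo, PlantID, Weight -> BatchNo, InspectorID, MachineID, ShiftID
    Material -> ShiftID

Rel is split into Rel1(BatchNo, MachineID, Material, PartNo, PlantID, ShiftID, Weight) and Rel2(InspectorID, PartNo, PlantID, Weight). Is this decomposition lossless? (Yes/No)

Rel1 ∩ Rel2 = {PartNo, PlantID, Weight}; its closure under F is {BatchNo, InspectorID, MachineID, Material, PartNo, PlantID, ShiftID, Weight}.
This includes all of Rel1, so the common attributes are a superkey of Rel1 — the join is lossless.

Yes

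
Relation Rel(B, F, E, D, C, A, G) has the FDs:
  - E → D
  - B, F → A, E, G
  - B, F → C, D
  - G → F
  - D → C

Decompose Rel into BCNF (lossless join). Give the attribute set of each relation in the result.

Candidate keys of the original relation: {B, F}, {B, G}.
In {A, B, C, D, E, F, G}, {E} is not a superkey ({E}⁺ restricted to this set is {C, D, E}), so split on E → C, D into {C, D, E} and {A, B, E, F, G}.
In {C, D, E}, {D} is not a superkey ({D}⁺ restricted to this set is {C, D}), so split on D → C into {C, D} and {D, E}.
{C, D} has no BCNF violation.
{D, E} has no BCNF violation.
In {A, B, E, F, G}, {G} is not a superkey ({G}⁺ restricted to this set is {F, G}), so split on G → F into {F, G} and {A, B, E, G}.
{F, G} has no BCNF violation.
{A, B, E, G} has no BCNF violation.

{A, B, E, G}; {C, D}; {D, E}; {F, G}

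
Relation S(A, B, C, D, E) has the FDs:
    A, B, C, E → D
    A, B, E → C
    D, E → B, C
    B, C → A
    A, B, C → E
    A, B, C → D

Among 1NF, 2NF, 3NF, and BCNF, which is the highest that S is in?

Candidate keys: {A, B, E}, {B, C}, {D, E}. Prime attributes: {A, B, C, D, E}.
Each dependency's left side is a superkey — BCNF holds.

BCNF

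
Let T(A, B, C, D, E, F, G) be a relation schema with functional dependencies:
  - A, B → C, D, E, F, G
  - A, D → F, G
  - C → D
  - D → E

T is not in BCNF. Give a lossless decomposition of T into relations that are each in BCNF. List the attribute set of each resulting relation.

Candidate key of the original relation: {A, B}.
{A, B, C, D, E, F, G}: {A, D} determines {A, D, E, F, G} here but is not a superkey — split on A, D → E, F, G, giving {A, D, E, F, G} and {A, B, C, D}.
{A, D, E, F, G}: {D} determines {D, E} here but is not a superkey — split on D → E, giving {D, E} and {A, D, F, G}.
{D, E}: every determinant is a superkey — BCNF.
{A, D, F, G}: every determinant is a superkey — BCNF.
{A, B, C, D}: {C} determines {C, D} here but is not a superkey — split on C → D, giving {C, D} and {A, B, C}.
{C, D}: every determinant is a superkey — BCNF.
{A, B, C}: every determinant is a superkey — BCNF.

{A, B, C}; {A, D, F, G}; {C, D}; {D, E}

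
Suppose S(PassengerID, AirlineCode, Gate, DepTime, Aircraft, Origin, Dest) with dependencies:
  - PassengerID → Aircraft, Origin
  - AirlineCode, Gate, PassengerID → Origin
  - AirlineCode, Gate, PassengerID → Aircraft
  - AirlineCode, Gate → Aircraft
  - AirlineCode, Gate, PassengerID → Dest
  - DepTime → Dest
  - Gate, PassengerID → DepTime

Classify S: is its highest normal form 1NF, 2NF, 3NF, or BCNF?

1NF

Candidate key: {AirlineCode, Gate, PassengerID}. Prime attributes: {AirlineCode, Gate, PassengerID}.
PassengerID → Aircraft, Origin: {PassengerID}⁺ = {Aircraft, Origin, PassengerID}, which is not all of the attributes, so the left side is not a superkey — BCNF is violated.
PassengerID → Aircraft, Origin determines the non-prime attributes {Aircraft, Origin} from a non-superkey — 3NF is violated.
Since {PassengerID} ⊂ {AirlineCode, Gate, PassengerID} and {PassengerID}⁺ ⊇ {Aircraft, Origin} with {Aircraft, Origin} non-prime, there is a partial dependency; 2NF fails.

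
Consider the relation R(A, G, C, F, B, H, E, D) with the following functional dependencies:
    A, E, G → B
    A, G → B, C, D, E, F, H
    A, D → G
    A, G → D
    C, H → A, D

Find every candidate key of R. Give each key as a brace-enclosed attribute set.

{A, D}, {A, G}, {C, H}

Closure of {A, D} is {A, B, C, D, E, F, G, H}, the whole schema; {A, D} is a candidate key.
Closure of {A, G} is {A, B, C, D, E, F, G, H}, the whole schema; {A, G} is a candidate key.
Closure of {C, H} is {A, B, C, D, E, F, G, H}, the whole schema; {C, H} is a candidate key.
Any other superkey properly contains one of these, so there are no further candidate keys.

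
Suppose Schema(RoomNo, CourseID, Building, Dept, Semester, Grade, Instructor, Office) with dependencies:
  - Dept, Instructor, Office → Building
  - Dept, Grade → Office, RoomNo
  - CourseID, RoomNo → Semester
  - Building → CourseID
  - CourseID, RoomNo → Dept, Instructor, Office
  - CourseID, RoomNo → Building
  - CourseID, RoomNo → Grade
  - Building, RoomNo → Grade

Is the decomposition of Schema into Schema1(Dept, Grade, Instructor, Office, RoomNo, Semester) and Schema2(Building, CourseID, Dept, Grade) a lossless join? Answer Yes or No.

No

Schema1 ∩ Schema2 = {Dept, Grade}; its closure under F is {Dept, Grade, Office, RoomNo}.
Schema1 ⊄ {Dept, Grade, Office, RoomNo} and Schema2 ⊄ {Dept, Grade, Office, RoomNo}, so the split is lossy.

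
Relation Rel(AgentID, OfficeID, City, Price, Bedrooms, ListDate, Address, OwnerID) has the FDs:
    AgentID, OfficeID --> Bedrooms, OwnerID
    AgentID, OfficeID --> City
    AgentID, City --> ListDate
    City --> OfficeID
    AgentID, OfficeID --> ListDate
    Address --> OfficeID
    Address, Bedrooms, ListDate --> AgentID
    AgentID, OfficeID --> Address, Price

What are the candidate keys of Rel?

{Address, AgentID}⁺ = {Address, AgentID, Bedrooms, City, ListDate, OfficeID, OwnerID, Price}, which is every attribute, so {Address, AgentID} is a candidate key.
{AgentID, City}⁺ = {Address, AgentID, Bedrooms, City, ListDate, OfficeID, OwnerID, Price}, which is every attribute, so {AgentID, City} is a candidate key.
{AgentID, OfficeID}⁺ = {Address, AgentID, Bedrooms, City, ListDate, OfficeID, OwnerID, Price}, which is every attribute, so {AgentID, OfficeID} is a candidate key.
{Address, Bedrooms, ListDate}⁺ = {Address, AgentID, Bedrooms, City, ListDate, OfficeID, OwnerID, Price}, which is every attribute, so {Address, Bedrooms, ListDate} is a candidate key.
Any other superkey properly contains one of these, so there are no further candidate keys.

{Address, AgentID}, {Address, Bedrooms, ListDate}, {AgentID, City}, {AgentID, OfficeID}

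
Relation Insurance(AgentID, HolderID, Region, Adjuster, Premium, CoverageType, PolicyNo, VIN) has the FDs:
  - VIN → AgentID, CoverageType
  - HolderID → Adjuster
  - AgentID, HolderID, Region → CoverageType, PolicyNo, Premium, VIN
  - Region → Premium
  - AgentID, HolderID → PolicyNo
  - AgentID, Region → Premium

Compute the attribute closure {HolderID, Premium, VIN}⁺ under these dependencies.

{Adjuster, AgentID, CoverageType, HolderID, PolicyNo, Premium, VIN}

Start with {HolderID, Premium, VIN}.
VIN → AgentID, CoverageType applies; add {AgentID, CoverageType} → now {AgentID, CoverageType, HolderID, Premium, VIN}.
HolderID → Adjuster applies; add {Adjuster} → now {Adjuster, AgentID, CoverageType, HolderID, Premium, VIN}.
AgentID, HolderID → PolicyNo applies; add {PolicyNo} → now {Adjuster, AgentID, CoverageType, HolderID, PolicyNo, Premium, VIN}.
No further FD applies.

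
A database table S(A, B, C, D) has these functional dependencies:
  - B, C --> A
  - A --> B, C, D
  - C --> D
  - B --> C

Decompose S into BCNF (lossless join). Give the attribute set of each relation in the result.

Candidate keys of the original relation: {A}, {B}.
In {A, B, C, D}, {C} is not a superkey ({C}⁺ restricted to this set is {C, D}), so split on C --> D into {C, D} and {A, B, C}.
{C, D}: every determinant is a superkey — BCNF.
{A, B, C}: every determinant is a superkey — BCNF.

{A, B, C}; {C, D}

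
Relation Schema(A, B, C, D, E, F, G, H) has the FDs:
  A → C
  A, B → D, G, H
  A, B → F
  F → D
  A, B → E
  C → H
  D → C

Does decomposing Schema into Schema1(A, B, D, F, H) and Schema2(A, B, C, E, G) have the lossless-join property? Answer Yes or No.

Schema1 ∩ Schema2 = {A, B}; its closure under F is {A, B, C, D, E, F, G, H}.
Schema1 is contained in that closure, so Schema1 ∩ Schema2 → Schema1 holds and the join is lossless.

Yes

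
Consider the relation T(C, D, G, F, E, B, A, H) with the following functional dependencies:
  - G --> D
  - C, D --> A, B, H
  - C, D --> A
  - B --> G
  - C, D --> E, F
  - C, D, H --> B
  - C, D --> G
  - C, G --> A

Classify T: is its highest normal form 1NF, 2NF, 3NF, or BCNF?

3NF

Candidate keys: {B, C}, {C, D}, {C, G}. Prime attributes: {B, C, D, G}.
For G --> D we have {G}⁺ = {D, G}; {G} is not a superkey, so BCNF fails.
Since {D} ⊆ prime attributes and every other non-superkey FD also has a prime right side, the schema is in 3NF.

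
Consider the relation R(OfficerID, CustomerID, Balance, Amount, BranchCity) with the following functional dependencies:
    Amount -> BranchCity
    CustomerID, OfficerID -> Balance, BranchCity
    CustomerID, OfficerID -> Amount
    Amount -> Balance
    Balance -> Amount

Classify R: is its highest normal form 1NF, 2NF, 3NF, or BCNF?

2NF

Candidate key: {CustomerID, OfficerID}. Prime attributes: {CustomerID, OfficerID}.
For Amount -> BranchCity we have {Amount}⁺ = {Amount, Balance, BranchCity}; {Amount} is not a superkey, so BCNF fails.
Amount -> BranchCity determines the non-prime attribute {BranchCity} from a non-superkey — 3NF is violated.
No non-prime attribute depends on a proper subset of any candidate key, so 2NF holds.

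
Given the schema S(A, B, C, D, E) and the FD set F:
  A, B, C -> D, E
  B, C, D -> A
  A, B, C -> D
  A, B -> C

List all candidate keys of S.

{A, B}, {B, C, D}

Attributes never on any right-hand side: {B} — every candidate key must contain it.
{A, B}⁺ = {A, B, C, D, E} — all of the relation — so {A, B} is a candidate key.
{B, C, D}⁺ = {A, B, C, D, E} — all of the relation — so {B, C, D} is a candidate key.
Any other superkey properly contains one of these, so there are no further candidate keys.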